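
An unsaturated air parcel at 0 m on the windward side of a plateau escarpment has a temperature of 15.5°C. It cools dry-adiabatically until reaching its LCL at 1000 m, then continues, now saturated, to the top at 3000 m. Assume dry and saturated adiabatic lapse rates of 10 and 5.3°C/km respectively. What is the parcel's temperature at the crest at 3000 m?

-5.1°C

From 0 m to 1000 m (dry): cools by 10 × 1 = 10°C, giving 5.5°C.
From 1000 m to 3000 m (saturated): cools by 5.3 × 2 = 10.6°C, giving -5.1°C.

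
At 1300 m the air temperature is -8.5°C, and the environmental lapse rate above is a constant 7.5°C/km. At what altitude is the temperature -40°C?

Height above start = (-8.5 − (-40)) / 7.5 = 4.2 km
Altitude = 1300 m + 4200 m = 5500 m

5500 m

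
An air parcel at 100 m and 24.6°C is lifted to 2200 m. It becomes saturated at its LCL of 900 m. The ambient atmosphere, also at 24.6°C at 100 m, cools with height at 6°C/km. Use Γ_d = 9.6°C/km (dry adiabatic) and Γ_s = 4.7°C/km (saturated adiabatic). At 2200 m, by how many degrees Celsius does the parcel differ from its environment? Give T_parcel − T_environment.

Parcel:
  100–900 m, dry: Δz = 0.8 km ⇒ ΔT = -7.68°C; T = 16.92°C
  900–2200 m, saturated: Δz = 1.3 km ⇒ ΔT = -6.11°C; T = 10.81°C
Environment:
  100–2200 m, environment: Δz = 2.1 km ⇒ ΔT = -12.6°C; T = 12°C
T_parcel − T_env = 10.81 − 12 = -1.19°C

-1.19°C (parcel cooler than environment)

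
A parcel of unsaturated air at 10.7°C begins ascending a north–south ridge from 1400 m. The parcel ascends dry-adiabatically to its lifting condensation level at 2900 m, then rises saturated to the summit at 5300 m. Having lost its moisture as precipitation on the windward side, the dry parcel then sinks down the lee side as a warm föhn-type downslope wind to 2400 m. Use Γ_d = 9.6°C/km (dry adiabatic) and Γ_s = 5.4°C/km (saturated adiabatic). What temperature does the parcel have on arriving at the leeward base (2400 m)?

11.18°C

Dry to 2900 m: -9.6 × 1.5 km = -14.4°C, so T = -3.7°C.
Saturated to 5300 m: -5.4 × 2.4 km = -12.96°C, so T = -16.66°C.
Dry descent to 2400 m: +9.6 × 2.9 km = +27.84°C, so T = 11.18°C.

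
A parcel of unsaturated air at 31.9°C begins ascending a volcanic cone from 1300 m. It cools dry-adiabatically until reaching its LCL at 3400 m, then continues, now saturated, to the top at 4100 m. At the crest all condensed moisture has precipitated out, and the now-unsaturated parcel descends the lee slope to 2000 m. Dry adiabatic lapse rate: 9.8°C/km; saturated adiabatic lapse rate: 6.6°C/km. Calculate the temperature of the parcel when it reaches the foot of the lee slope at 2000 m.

27.28°C

1300–3400 m, dry: Δz = 2.1 km ⇒ ΔT = -20.58°C; T = 11.32°C
3400–4100 m, saturated: Δz = 0.7 km ⇒ ΔT = -4.62°C; T = 6.7°C
4100–2000 m, dry descent: Δz = 2.1 km ⇒ ΔT = +20.58°C; T = 27.28°C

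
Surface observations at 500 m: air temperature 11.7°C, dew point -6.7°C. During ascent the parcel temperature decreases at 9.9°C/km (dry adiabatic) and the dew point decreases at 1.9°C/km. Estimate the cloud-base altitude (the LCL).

T and T_d converge at 9.9 − 1.9 = 8°C per km
Height above start = (11.7 − (-6.7)) / 8 = 2.3 km
LCL altitude = 500 m + 2300 m = 2800 m

2800 m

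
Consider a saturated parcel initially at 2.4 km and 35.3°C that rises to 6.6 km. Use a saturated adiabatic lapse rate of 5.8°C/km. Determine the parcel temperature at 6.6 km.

2400 → 6600 m (saturated adiabatic, 5.8°C/km): ΔT = -5.8 × 4.2 = -24.36°C → T = 10.94°C

10.94°C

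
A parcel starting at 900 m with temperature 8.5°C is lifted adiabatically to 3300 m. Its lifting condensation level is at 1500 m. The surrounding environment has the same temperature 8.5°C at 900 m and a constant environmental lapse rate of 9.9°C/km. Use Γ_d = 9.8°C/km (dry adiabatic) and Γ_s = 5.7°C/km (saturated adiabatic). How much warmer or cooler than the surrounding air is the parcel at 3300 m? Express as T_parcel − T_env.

+7.62°C (parcel warmer than environment)

Parcel:
  From 900 m to 1500 m (dry): cools by 9.8 × 0.6 = 5.88°C, giving 2.62°C.
  From 1500 m to 3300 m (saturated): cools by 5.7 × 1.8 = 10.26°C, giving -7.64°C.
Environment:
  From 900 m to 3300 m (environment): cools by 9.9 × 2.4 = 23.76°C, giving -15.26°C.
T_parcel − T_env = -7.64 − (-15.26) = +7.62°C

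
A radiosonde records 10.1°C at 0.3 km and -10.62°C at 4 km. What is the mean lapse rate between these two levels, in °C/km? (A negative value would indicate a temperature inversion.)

5.6°C/km

Γ = −ΔT/Δz = (10.1 − (-10.62)) / (4000 − 300) m
  = 20.72°C / 3.7 km = 5.6°C/km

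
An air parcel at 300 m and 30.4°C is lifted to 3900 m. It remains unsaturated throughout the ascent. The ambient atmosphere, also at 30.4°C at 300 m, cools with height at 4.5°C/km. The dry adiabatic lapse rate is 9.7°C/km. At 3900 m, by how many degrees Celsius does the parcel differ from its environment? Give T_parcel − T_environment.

Parcel:
  300–3900 m, dry: Δz = 3.6 km ⇒ ΔT = -34.92°C; T = -4.52°C
Environment:
  300–3900 m, environment: Δz = 3.6 km ⇒ ΔT = -16.2°C; T = 14.2°C
T_parcel − T_env = -4.52 − 14.2 = -18.72°C

-18.72°C (parcel cooler than environment)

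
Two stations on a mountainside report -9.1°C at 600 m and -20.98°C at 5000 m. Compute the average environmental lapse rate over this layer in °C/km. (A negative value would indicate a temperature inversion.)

2.7°C/km

Γ = −ΔT/Δz = (-9.1 − (-20.98)) / (5000 − 600) m
  = 11.88°C / 4.4 km = 2.7°C/km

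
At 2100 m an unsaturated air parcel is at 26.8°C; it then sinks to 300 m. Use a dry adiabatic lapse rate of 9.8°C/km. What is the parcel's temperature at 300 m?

Dry adiabatic to 300 m: +9.8 × 1.8 km = +17.64°C, so T = 44.44°C.

44.44°C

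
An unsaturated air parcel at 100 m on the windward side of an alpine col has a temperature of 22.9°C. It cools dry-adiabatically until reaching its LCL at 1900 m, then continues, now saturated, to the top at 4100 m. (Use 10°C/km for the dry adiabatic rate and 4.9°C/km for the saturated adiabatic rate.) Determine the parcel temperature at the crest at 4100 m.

-5.88°C

100 → 1900 m (dry, 10°C/km): ΔT = -10 × 1.8 = -18°C → T = 4.9°C
1900 → 4100 m (saturated, 4.9°C/km): ΔT = -4.9 × 2.2 = -10.78°C → T = -5.88°C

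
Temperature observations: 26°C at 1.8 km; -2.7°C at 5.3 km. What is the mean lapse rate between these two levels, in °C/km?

Γ = −ΔT/Δz = (26 − (-2.7)) / (5300 − 1800) m
  = 28.7°C / 3.5 km = 8.2°C/km

8.2°C/km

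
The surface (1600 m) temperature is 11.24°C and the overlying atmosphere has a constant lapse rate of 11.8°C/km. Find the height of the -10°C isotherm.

Height above start = (11.24 − (-10)) / 11.8 = 1.8 km
Altitude = 1600 m + 1800 m = 3400 m

3400 m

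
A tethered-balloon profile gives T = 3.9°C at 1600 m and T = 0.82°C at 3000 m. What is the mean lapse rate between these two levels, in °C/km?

2.2°C/km

Γ = −ΔT/Δz = (3.9 − 0.82) / (3000 − 1600) m
  = 3.08°C / 1.4 km = 2.2°C/km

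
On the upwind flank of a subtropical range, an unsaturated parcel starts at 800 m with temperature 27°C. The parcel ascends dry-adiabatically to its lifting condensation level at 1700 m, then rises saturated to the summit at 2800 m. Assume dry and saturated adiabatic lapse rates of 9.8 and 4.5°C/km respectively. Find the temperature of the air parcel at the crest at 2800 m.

13.23°C

From 800 m to 1700 m (dry): cools by 9.8 × 0.9 = 8.82°C, giving 18.18°C.
From 1700 m to 2800 m (saturated): cools by 4.5 × 1.1 = 4.95°C, giving 13.23°C.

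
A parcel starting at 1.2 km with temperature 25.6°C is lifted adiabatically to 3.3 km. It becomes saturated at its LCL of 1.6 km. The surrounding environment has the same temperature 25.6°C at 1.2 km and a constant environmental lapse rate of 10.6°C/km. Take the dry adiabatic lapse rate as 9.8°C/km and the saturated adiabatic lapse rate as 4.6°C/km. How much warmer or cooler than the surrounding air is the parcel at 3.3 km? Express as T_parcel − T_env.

Parcel:
  1200–1600 m, dry: Δz = 0.4 km ⇒ ΔT = -3.92°C; T = 21.68°C
  1600–3300 m, saturated: Δz = 1.7 km ⇒ ΔT = -7.82°C; T = 13.86°C
Environment:
  1200–3300 m, environment: Δz = 2.1 km ⇒ ΔT = -22.26°C; T = 3.34°C
T_parcel − T_env = 13.86 − 3.34 = +10.52°C

+10.52°C (parcel warmer than environment)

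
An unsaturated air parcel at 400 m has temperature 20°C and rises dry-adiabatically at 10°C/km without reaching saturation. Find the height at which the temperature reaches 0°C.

2400 m

Height above start = (20 − 0) / 10 = 2 km
Altitude = 400 m + 2000 m = 2400 m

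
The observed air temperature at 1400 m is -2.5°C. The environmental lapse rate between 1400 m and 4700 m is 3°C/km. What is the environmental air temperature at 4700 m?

-12.4°C

1400 → 4700 m (environmental, 3°C/km): ΔT = -3 × 3.3 = -9.9°C → T = -12.4°C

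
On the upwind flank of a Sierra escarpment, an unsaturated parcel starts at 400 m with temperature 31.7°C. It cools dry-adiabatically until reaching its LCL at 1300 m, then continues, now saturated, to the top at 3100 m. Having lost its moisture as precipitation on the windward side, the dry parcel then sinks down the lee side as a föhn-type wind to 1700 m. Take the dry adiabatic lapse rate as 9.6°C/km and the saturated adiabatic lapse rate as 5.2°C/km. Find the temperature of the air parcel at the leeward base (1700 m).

27.14°C

Dry to 1300 m: -9.6 × 0.9 km = -8.64°C, so T = 23.06°C.
Saturated to 3100 m: -5.2 × 1.8 km = -9.36°C, so T = 13.7°C.
Dry descent to 1700 m: +9.6 × 1.4 km = +13.44°C, so T = 27.14°C.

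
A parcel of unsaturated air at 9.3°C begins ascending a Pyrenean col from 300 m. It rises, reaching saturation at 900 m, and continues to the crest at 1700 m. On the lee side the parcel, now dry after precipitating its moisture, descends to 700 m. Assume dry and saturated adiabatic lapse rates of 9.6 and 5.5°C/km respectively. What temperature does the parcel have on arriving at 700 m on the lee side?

8.74°C

From 300 m to 900 m (dry): cools by 9.6 × 0.6 = 5.76°C, giving 3.54°C.
From 900 m to 1700 m (saturated): cools by 5.5 × 0.8 = 4.4°C, giving -0.86°C.
From 1700 m to 700 m (dry descent): warms by 9.6 × 1 = 9.6°C, giving 8.74°C.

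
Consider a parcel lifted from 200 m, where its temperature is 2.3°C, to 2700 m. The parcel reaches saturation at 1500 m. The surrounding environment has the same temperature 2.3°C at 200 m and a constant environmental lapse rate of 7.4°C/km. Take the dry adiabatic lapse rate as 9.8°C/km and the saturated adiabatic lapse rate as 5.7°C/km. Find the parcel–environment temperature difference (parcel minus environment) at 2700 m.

Parcel:
  Dry to 1500 m: -9.8 × 1.3 km = -12.74°C, so T = -10.44°C.
  Saturated to 2700 m: -5.7 × 1.2 km = -6.84°C, so T = -17.28°C.
Environment:
  Environment to 2700 m: -7.4 × 2.5 km = -18.5°C, so T = -16.2°C.
T_parcel − T_env = -17.28 − (-16.2) = -1.08°C

-1.08°C (parcel cooler than environment)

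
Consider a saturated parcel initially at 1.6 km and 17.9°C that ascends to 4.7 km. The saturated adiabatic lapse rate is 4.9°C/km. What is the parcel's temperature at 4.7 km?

2.71°C

From 1600 m to 4700 m (saturated adiabatic): cools by 4.9 × 3.1 = 15.19°C, giving 2.71°C.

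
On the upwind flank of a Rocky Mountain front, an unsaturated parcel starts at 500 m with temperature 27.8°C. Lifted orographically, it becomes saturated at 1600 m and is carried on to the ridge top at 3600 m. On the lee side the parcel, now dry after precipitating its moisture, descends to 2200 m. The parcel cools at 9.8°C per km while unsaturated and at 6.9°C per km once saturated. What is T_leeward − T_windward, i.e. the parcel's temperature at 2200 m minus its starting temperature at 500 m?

-10.86°C

Dry to 1600 m: -9.8 × 1.1 km = -10.78°C, so T = 17.02°C.
Saturated to 3600 m: -6.9 × 2 km = -13.8°C, so T = 3.22°C.
Dry descent to 2200 m: +9.8 × 1.4 km = +13.72°C, so T = 16.94°C.
Net change vs windward start: 16.94 − 27.8 = -10.86°C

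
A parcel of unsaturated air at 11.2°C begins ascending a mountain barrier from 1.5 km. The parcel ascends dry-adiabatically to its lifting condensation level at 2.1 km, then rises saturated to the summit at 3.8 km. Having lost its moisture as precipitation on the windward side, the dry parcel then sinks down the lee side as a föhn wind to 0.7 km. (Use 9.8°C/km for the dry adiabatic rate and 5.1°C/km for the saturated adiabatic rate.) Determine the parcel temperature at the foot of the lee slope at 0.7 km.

1500 → 2100 m (dry, 9.8°C/km): ΔT = -9.8 × 0.6 = -5.88°C → T = 5.32°C
2100 → 3800 m (saturated, 5.1°C/km): ΔT = -5.1 × 1.7 = -8.67°C → T = -3.35°C
3800 → 700 m (dry descent, 9.8°C/km): ΔT = +9.8 × 3.1 = +30.38°C → T = 27.03°C

27.03°C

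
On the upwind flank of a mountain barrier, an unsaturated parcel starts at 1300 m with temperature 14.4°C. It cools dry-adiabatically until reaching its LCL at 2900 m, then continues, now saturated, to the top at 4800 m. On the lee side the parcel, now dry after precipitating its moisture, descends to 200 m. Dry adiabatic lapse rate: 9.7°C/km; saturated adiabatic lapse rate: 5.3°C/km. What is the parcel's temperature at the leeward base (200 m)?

33.43°C

Dry to 2900 m: -9.7 × 1.6 km = -15.52°C, so T = -1.12°C.
Saturated to 4800 m: -5.3 × 1.9 km = -10.07°C, so T = -11.19°C.
Dry descent to 200 m: +9.7 × 4.6 km = +44.62°C, so T = 33.43°C.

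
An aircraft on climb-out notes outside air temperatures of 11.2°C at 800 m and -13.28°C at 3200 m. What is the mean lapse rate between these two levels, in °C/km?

10.2°C/km

Γ = −ΔT/Δz = (11.2 − (-13.28)) / (3200 − 800) m
  = 24.48°C / 2.4 km = 10.2°C/km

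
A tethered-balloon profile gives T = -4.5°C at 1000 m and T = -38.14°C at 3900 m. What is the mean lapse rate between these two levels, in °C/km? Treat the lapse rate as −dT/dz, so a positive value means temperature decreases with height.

Γ = −ΔT/Δz = (-4.5 − (-38.14)) / (3900 − 1000) m
  = 33.64°C / 2.9 km = 11.6°C/km

11.6°C/km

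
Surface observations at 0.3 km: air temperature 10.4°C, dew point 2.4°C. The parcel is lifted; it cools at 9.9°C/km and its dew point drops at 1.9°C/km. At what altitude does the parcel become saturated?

1.3 km

T and T_d converge at 9.9 − 1.9 = 8°C per km
Height above start = (10.4 − 2.4) / 8 = 1 km
LCL altitude = 300 m + 1000 m = 1300 m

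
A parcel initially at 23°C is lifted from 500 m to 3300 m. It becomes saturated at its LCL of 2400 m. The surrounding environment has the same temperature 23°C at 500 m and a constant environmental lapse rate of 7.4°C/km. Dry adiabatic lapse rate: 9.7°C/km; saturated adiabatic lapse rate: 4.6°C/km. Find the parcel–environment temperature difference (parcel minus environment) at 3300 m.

-1.85°C (parcel cooler than environment)

Parcel:
  From 500 m to 2400 m (dry): cools by 9.7 × 1.9 = 18.43°C, giving 4.57°C.
  From 2400 m to 3300 m (saturated): cools by 4.6 × 0.9 = 4.14°C, giving 0.43°C.
Environment:
  From 500 m to 3300 m (environment): cools by 7.4 × 2.8 = 20.72°C, giving 2.28°C.
T_parcel − T_env = 0.43 − 2.28 = -1.85°C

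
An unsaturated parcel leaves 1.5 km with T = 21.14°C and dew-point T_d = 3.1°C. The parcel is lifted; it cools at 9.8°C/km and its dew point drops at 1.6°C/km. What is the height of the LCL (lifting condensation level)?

T and T_d converge at 9.8 − 1.6 = 8.2°C per km
Height above start = (21.14 − 3.1) / 8.2 = 2.2 km
LCL altitude = 1500 m + 2200 m = 3700 m

3.7 km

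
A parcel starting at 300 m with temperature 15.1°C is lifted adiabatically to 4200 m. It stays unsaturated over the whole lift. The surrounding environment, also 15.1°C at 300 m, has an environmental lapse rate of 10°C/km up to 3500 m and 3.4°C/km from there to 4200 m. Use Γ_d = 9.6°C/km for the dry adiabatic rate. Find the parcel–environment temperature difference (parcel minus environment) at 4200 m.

-3.06°C (parcel cooler than environment)

Parcel:
  From 300 m to 4200 m (dry): cools by 9.6 × 3.9 = 37.44°C, giving -22.34°C.
Environment:
  From 300 m to 3500 m (environment, lower layer): cools by 10 × 3.2 = 32°C, giving -16.9°C.
  From 3500 m to 4200 m (environment, upper layer): cools by 3.4 × 0.7 = 2.38°C, giving -19.28°C.
T_parcel − T_env = -22.34 − (-19.28) = -3.06°C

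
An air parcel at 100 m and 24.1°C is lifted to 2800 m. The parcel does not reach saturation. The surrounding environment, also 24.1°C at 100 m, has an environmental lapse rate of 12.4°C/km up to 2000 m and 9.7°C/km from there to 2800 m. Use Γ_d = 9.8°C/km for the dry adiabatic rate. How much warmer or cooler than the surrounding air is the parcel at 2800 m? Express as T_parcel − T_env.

+4.86°C (parcel warmer than environment)

Parcel:
  100–2800 m, dry: Δz = 2.7 km ⇒ ΔT = -26.46°C; T = -2.36°C
Environment:
  100–2000 m, environment, lower layer: Δz = 1.9 km ⇒ ΔT = -23.56°C; T = 0.54°C
  2000–2800 m, environment, upper layer: Δz = 0.8 km ⇒ ΔT = -7.76°C; T = -7.22°C
T_parcel − T_env = -2.36 − (-7.22) = +4.86°C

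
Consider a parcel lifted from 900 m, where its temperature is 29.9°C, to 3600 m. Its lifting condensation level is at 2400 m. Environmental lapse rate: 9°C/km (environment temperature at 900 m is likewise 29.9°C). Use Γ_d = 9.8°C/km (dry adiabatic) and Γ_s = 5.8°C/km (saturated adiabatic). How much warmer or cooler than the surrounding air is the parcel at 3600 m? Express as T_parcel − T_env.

Parcel:
  Dry to 2400 m: -9.8 × 1.5 km = -14.7°C, so T = 15.2°C.
  Saturated to 3600 m: -5.8 × 1.2 km = -6.96°C, so T = 8.24°C.
Environment:
  Environment to 3600 m: -9 × 2.7 km = -24.3°C, so T = 5.6°C.
T_parcel − T_env = 8.24 − 5.6 = +2.64°C

+2.64°C (parcel warmer than environment)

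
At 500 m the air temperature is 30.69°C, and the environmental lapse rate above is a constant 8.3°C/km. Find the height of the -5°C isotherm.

4800 m

Height above start = (30.69 − (-5)) / 8.3 = 4.3 km
Altitude = 500 m + 4300 m = 4800 m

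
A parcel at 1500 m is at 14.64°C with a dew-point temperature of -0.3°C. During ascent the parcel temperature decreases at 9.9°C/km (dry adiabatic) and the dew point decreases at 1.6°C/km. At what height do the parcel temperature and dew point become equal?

3300 m

T and T_d converge at 9.9 − 1.6 = 8.3°C per km
Height above start = (14.64 − (-0.3)) / 8.3 = 1.8 km
LCL altitude = 1500 m + 1800 m = 3300 m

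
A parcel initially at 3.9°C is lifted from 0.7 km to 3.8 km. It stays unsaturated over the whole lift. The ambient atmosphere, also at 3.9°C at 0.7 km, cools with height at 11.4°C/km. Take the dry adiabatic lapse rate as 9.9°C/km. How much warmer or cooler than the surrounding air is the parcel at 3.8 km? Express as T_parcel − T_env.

Parcel:
  Dry to 3800 m: -9.9 × 3.1 km = -30.69°C, so T = -26.79°C.
Environment:
  Environment to 3800 m: -11.4 × 3.1 km = -35.34°C, so T = -31.44°C.
T_parcel − T_env = -26.79 − (-31.44) = +4.65°C

+4.65°C (parcel warmer than environment)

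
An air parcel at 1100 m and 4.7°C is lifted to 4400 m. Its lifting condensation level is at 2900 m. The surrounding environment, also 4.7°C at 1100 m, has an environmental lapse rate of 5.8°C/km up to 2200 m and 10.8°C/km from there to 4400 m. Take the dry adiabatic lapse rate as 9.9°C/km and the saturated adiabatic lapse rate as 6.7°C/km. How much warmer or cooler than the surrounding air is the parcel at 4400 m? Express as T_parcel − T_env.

+2.27°C (parcel warmer than environment)

Parcel:
  1100–2900 m, dry: Δz = 1.8 km ⇒ ΔT = -17.82°C; T = -13.12°C
  2900–4400 m, saturated: Δz = 1.5 km ⇒ ΔT = -10.05°C; T = -23.17°C
Environment:
  1100–2200 m, environment, lower layer: Δz = 1.1 km ⇒ ΔT = -6.38°C; T = -1.68°C
  2200–4400 m, environment, upper layer: Δz = 2.2 km ⇒ ΔT = -23.76°C; T = -25.44°C
T_parcel − T_env = -23.17 − (-25.44) = +2.27°C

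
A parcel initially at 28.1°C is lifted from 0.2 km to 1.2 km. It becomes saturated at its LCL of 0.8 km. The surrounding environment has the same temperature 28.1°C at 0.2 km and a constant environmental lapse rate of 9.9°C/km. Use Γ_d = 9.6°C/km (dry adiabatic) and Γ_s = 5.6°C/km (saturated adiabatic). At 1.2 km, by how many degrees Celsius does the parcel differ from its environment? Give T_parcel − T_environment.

Parcel:
  Dry to 800 m: -9.6 × 0.6 km = -5.76°C, so T = 22.34°C.
  Saturated to 1200 m: -5.6 × 0.4 km = -2.24°C, so T = 20.1°C.
Environment:
  Environment to 1200 m: -9.9 × 1 km = -9.9°C, so T = 18.2°C.
T_parcel − T_env = 20.1 − 18.2 = +1.9°C

+1.9°C (parcel warmer than environment)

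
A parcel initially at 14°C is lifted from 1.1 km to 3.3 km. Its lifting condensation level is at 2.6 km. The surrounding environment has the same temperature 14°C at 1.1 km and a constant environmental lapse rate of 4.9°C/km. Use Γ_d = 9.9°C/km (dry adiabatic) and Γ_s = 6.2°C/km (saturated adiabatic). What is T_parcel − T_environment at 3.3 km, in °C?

-8.41°C (parcel cooler than environment)

Parcel:
  Dry to 2600 m: -9.9 × 1.5 km = -14.85°C, so T = -0.85°C.
  Saturated to 3300 m: -6.2 × 0.7 km = -4.34°C, so T = -5.19°C.
Environment:
  Environment to 3300 m: -4.9 × 2.2 km = -10.78°C, so T = 3.22°C.
T_parcel − T_env = -5.19 − 3.22 = -8.41°C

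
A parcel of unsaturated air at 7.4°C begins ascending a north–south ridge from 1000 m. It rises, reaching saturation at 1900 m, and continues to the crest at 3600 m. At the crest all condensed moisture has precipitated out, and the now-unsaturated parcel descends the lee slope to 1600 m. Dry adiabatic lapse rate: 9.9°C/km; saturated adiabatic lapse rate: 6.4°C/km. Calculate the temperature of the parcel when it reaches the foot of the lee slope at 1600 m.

7.41°C

From 1000 m to 1900 m (dry): cools by 9.9 × 0.9 = 8.91°C, giving -1.51°C.
From 1900 m to 3600 m (saturated): cools by 6.4 × 1.7 = 10.88°C, giving -12.39°C.
From 3600 m to 1600 m (dry descent): warms by 9.9 × 2 = 19.8°C, giving 7.41°C.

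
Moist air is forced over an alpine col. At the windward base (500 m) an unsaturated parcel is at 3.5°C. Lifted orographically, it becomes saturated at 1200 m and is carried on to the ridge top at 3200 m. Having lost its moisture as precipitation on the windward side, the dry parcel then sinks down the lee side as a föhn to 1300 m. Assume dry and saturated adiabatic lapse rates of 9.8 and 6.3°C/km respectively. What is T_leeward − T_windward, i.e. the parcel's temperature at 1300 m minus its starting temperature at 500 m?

-0.84°C

500 → 1200 m (dry, 9.8°C/km): ΔT = -9.8 × 0.7 = -6.86°C → T = -3.36°C
1200 → 3200 m (saturated, 6.3°C/km): ΔT = -6.3 × 2 = -12.6°C → T = -15.96°C
3200 → 1300 m (dry descent, 9.8°C/km): ΔT = +9.8 × 1.9 = +18.62°C → T = 2.66°C
Net change vs windward start: 2.66 − 3.5 = -0.84°C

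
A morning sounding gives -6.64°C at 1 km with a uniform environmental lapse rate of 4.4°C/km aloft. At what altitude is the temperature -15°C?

Height above start = (-6.64 − (-15)) / 4.4 = 1.9 km
Altitude = 1000 m + 1900 m = 2900 m

2.9 km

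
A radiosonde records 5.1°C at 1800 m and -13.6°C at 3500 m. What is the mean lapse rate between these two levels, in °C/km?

Γ = −ΔT/Δz = (5.1 − (-13.6)) / (3500 − 1800) m
  = 18.7°C / 1.7 km = 11°C/km

11°C/km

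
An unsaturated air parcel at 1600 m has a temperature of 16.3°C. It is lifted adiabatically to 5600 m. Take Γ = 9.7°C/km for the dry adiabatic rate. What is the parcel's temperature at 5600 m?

-22.5°C

From 1600 m to 5600 m (dry adiabatic): cools by 9.7 × 4 = 38.8°C, giving -22.5°C.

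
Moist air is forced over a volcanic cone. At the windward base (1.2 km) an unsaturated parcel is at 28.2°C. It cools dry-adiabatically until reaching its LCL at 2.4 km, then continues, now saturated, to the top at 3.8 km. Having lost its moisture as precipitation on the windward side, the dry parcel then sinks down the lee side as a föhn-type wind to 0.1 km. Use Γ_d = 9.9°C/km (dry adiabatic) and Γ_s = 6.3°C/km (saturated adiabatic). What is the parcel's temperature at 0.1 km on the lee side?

From 1200 m to 2400 m (dry): cools by 9.9 × 1.2 = 11.88°C, giving 16.32°C.
From 2400 m to 3800 m (saturated): cools by 6.3 × 1.4 = 8.82°C, giving 7.5°C.
From 3800 m to 100 m (dry descent): warms by 9.9 × 3.7 = 36.63°C, giving 44.13°C.

44.13°C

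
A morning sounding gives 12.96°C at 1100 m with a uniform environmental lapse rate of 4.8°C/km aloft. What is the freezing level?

3800 m

Height above start = (12.96 − 0) / 4.8 = 2.7 km
Altitude = 1100 m + 2700 m = 3800 m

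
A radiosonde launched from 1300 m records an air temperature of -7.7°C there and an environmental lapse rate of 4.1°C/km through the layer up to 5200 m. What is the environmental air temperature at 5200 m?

-23.69°C

From 1300 m to 5200 m (environmental): cools by 4.1 × 3.9 = 15.99°C, giving -23.69°C.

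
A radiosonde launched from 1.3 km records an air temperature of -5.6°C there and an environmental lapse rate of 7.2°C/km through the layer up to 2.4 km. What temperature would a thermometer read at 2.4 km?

1300–2400 m, environmental: Δz = 1.1 km ⇒ ΔT = -7.92°C; T = -13.52°C

-13.52°C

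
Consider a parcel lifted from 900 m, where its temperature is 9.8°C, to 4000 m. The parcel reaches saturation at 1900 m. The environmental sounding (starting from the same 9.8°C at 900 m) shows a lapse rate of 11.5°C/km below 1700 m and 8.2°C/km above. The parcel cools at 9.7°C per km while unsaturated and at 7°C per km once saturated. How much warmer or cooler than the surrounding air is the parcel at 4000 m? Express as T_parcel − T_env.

Parcel:
  900–1900 m, dry: Δz = 1 km ⇒ ΔT = -9.7°C; T = 0.1°C
  1900–4000 m, saturated: Δz = 2.1 km ⇒ ΔT = -14.7°C; T = -14.6°C
Environment:
  900–1700 m, environment, lower layer: Δz = 0.8 km ⇒ ΔT = -9.2°C; T = 0.6°C
  1700–4000 m, environment, upper layer: Δz = 2.3 km ⇒ ΔT = -18.86°C; T = -18.26°C
T_parcel − T_env = -14.6 − (-18.26) = +3.66°C

+3.66°C (parcel warmer than environment)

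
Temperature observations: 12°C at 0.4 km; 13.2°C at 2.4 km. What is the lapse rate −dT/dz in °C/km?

Γ = −ΔT/Δz = (12 − 13.2) / (2400 − 400) m
  = -1.2°C / 2 km = -0.6°C/km

-0.6°C/km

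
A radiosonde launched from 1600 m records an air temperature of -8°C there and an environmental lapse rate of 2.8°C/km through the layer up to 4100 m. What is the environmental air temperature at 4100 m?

From 1600 m to 4100 m (environmental): cools by 2.8 × 2.5 = 7°C, giving -15°C.

-15°C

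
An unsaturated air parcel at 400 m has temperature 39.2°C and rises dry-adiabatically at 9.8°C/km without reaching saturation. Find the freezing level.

4400 m

Height above start = (39.2 − 0) / 9.8 = 4 km
Altitude = 400 m + 4000 m = 4400 m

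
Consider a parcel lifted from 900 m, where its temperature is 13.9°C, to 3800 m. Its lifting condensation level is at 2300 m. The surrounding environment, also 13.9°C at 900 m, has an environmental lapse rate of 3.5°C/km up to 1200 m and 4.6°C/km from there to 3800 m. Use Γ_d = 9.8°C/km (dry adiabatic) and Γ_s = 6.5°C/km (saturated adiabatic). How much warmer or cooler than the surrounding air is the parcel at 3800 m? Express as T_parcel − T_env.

Parcel:
  Dry to 2300 m: -9.8 × 1.4 km = -13.72°C, so T = 0.18°C.
  Saturated to 3800 m: -6.5 × 1.5 km = -9.75°C, so T = -9.57°C.
Environment:
  Environment, lower layer to 1200 m: -3.5 × 0.3 km = -1.05°C, so T = 12.85°C.
  Environment, upper layer to 3800 m: -4.6 × 2.6 km = -11.96°C, so T = 0.89°C.
T_parcel − T_env = -9.57 − 0.89 = -10.46°C

-10.46°C (parcel cooler than environment)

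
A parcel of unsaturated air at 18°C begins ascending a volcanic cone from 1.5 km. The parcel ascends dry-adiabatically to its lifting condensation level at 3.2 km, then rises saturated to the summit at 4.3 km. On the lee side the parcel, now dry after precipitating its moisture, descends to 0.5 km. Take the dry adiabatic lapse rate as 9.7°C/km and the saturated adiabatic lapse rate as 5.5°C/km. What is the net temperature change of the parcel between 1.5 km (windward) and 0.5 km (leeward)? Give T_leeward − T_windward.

From 1500 m to 3200 m (dry): cools by 9.7 × 1.7 = 16.49°C, giving 1.51°C.
From 3200 m to 4300 m (saturated): cools by 5.5 × 1.1 = 6.05°C, giving -4.54°C.
From 4300 m to 500 m (dry descent): warms by 9.7 × 3.8 = 36.86°C, giving 32.32°C.
Net change vs windward start: 32.32 − 18 = +14.32°C

+14.32°C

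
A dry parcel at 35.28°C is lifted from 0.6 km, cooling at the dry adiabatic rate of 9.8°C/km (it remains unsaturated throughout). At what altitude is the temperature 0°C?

Height above start = (35.28 − 0) / 9.8 = 3.6 km
Altitude = 600 m + 3600 m = 4200 m

4.2 km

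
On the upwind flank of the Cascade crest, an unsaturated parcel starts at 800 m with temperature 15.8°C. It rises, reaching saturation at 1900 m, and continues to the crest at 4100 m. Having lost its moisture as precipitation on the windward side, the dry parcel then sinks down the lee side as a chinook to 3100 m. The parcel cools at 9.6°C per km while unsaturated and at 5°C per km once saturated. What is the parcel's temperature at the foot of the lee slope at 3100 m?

3.84°C

From 800 m to 1900 m (dry): cools by 9.6 × 1.1 = 10.56°C, giving 5.24°C.
From 1900 m to 4100 m (saturated): cools by 5 × 2.2 = 11°C, giving -5.76°C.
From 4100 m to 3100 m (dry descent): warms by 9.6 × 1 = 9.6°C, giving 3.84°C.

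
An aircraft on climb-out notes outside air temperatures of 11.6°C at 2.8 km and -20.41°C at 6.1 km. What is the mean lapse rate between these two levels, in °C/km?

9.7°C/km

Γ = −ΔT/Δz = (11.6 − (-20.41)) / (6100 − 2800) m
  = 32.01°C / 3.3 km = 9.7°C/km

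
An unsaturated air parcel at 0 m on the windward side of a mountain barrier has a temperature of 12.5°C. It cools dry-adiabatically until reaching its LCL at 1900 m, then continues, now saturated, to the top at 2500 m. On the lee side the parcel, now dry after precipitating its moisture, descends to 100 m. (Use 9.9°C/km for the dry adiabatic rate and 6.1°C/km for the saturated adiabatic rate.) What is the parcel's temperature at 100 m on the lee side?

0–1900 m, dry: Δz = 1.9 km ⇒ ΔT = -18.81°C; T = -6.31°C
1900–2500 m, saturated: Δz = 0.6 km ⇒ ΔT = -3.66°C; T = -9.97°C
2500–100 m, dry descent: Δz = 2.4 km ⇒ ΔT = +23.76°C; T = 13.79°C

13.79°C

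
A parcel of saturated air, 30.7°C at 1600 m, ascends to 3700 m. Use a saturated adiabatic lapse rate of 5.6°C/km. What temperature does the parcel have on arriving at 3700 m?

1600 → 3700 m (saturated adiabatic, 5.6°C/km): ΔT = -5.6 × 2.1 = -11.76°C → T = 18.94°C

18.94°C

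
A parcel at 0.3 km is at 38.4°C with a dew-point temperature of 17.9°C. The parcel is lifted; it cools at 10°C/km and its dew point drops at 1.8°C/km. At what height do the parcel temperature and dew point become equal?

2.8 km

T and T_d converge at 10 − 1.8 = 8.2°C per km
Height above start = (38.4 − 17.9) / 8.2 = 2.5 km
LCL altitude = 300 m + 2500 m = 2800 m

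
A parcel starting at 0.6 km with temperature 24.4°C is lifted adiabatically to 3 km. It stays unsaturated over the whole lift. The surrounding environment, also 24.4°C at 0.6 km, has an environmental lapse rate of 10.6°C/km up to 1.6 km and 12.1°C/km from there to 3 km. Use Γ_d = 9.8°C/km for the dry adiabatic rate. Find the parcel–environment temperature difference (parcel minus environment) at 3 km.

+4.02°C (parcel warmer than environment)

Parcel:
  600–3000 m, dry: Δz = 2.4 km ⇒ ΔT = -23.52°C; T = 0.88°C
Environment:
  600–1600 m, environment, lower layer: Δz = 1 km ⇒ ΔT = -10.6°C; T = 13.8°C
  1600–3000 m, environment, upper layer: Δz = 1.4 km ⇒ ΔT = -16.94°C; T = -3.14°C
T_parcel − T_env = 0.88 − (-3.14) = +4.02°C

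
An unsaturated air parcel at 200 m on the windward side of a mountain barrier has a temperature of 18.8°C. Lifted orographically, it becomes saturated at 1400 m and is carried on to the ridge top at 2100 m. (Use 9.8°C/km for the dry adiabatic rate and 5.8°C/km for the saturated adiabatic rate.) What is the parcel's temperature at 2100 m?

From 200 m to 1400 m (dry): cools by 9.8 × 1.2 = 11.76°C, giving 7.04°C.
From 1400 m to 2100 m (saturated): cools by 5.8 × 0.7 = 4.06°C, giving 2.98°C.

2.98°C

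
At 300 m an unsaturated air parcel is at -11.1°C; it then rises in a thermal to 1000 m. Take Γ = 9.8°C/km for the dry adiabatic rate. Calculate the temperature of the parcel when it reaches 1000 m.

300 → 1000 m (dry adiabatic, 9.8°C/km): ΔT = -9.8 × 0.7 = -6.86°C → T = -17.96°C

-17.96°C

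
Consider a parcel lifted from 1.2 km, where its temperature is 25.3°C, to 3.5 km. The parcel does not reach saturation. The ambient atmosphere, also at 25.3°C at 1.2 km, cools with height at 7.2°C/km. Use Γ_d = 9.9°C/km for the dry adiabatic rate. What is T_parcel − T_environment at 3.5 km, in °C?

-6.21°C (parcel cooler than environment)

Parcel:
  1200 → 3500 m (dry, 9.9°C/km): ΔT = -9.9 × 2.3 = -22.77°C → T = 2.53°C
Environment:
  1200 → 3500 m (environment, 7.2°C/km): ΔT = -7.2 × 2.3 = -16.56°C → T = 8.74°C
T_parcel − T_env = 2.53 − 8.74 = -6.21°C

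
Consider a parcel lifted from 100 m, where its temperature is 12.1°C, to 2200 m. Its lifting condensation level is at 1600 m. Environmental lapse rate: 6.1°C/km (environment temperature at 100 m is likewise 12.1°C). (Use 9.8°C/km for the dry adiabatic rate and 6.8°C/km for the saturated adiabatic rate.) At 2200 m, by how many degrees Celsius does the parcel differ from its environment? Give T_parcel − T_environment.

Parcel:
  100 → 1600 m (dry, 9.8°C/km): ΔT = -9.8 × 1.5 = -14.7°C → T = -2.6°C
  1600 → 2200 m (saturated, 6.8°C/km): ΔT = -6.8 × 0.6 = -4.08°C → T = -6.68°C
Environment:
  100 → 2200 m (environment, 6.1°C/km): ΔT = -6.1 × 2.1 = -12.81°C → T = -0.71°C
T_parcel − T_env = -6.68 − (-0.71) = -5.97°C

-5.97°C (parcel cooler than environment)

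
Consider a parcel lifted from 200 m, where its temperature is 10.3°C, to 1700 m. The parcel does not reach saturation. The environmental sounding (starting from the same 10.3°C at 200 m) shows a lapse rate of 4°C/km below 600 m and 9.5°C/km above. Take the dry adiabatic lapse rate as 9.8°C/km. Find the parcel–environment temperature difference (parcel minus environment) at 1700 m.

Parcel:
  200–1700 m, dry: Δz = 1.5 km ⇒ ΔT = -14.7°C; T = -4.4°C
Environment:
  200–600 m, environment, lower layer: Δz = 0.4 km ⇒ ΔT = -1.6°C; T = 8.7°C
  600–1700 m, environment, upper layer: Δz = 1.1 km ⇒ ΔT = -10.45°C; T = -1.75°C
T_parcel − T_env = -4.4 − (-1.75) = -2.65°C

-2.65°C (parcel cooler than environment)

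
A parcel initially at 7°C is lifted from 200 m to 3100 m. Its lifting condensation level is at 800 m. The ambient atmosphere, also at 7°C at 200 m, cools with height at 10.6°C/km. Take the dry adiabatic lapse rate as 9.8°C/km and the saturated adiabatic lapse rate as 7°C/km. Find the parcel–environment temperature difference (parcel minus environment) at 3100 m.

+8.76°C (parcel warmer than environment)

Parcel:
  200–800 m, dry: Δz = 0.6 km ⇒ ΔT = -5.88°C; T = 1.12°C
  800–3100 m, saturated: Δz = 2.3 km ⇒ ΔT = -16.1°C; T = -14.98°C
Environment:
  200–3100 m, environment: Δz = 2.9 km ⇒ ΔT = -30.74°C; T = -23.74°C
T_parcel − T_env = -14.98 − (-23.74) = +8.76°C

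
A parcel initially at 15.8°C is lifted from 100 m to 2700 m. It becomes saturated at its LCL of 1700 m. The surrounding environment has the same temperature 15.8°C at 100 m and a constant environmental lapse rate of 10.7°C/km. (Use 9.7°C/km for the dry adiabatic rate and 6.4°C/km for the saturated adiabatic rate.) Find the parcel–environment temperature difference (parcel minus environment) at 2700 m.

+5.9°C (parcel warmer than environment)

Parcel:
  100–1700 m, dry: Δz = 1.6 km ⇒ ΔT = -15.52°C; T = 0.28°C
  1700–2700 m, saturated: Δz = 1 km ⇒ ΔT = -6.4°C; T = -6.12°C
Environment:
  100–2700 m, environment: Δz = 2.6 km ⇒ ΔT = -27.82°C; T = -12.02°C
T_parcel − T_env = -6.12 − (-12.02) = +5.9°C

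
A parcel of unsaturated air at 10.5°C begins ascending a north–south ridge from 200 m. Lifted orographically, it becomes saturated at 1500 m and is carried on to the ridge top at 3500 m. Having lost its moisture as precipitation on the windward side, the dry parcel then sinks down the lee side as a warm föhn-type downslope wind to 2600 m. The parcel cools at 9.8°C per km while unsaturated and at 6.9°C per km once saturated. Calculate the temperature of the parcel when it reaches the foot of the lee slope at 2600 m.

-7.22°C

200–1500 m, dry: Δz = 1.3 km ⇒ ΔT = -12.74°C; T = -2.24°C
1500–3500 m, saturated: Δz = 2 km ⇒ ΔT = -13.8°C; T = -16.04°C
3500–2600 m, dry descent: Δz = 0.9 km ⇒ ΔT = +8.82°C; T = -7.22°C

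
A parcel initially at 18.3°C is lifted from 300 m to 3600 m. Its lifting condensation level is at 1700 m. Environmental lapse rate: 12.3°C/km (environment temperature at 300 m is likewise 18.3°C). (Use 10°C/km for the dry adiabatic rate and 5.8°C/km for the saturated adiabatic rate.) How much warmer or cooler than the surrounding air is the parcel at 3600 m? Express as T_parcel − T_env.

+15.57°C (parcel warmer than environment)

Parcel:
  300–1700 m, dry: Δz = 1.4 km ⇒ ΔT = -14°C; T = 4.3°C
  1700–3600 m, saturated: Δz = 1.9 km ⇒ ΔT = -11.02°C; T = -6.72°C
Environment:
  300–3600 m, environment: Δz = 3.3 km ⇒ ΔT = -40.59°C; T = -22.29°C
T_parcel − T_env = -6.72 − (-22.29) = +15.57°C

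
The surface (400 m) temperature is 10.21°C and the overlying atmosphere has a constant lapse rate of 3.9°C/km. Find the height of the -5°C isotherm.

4300 m

Height above start = (10.21 − (-5)) / 3.9 = 3.9 km
Altitude = 400 m + 3900 m = 4300 m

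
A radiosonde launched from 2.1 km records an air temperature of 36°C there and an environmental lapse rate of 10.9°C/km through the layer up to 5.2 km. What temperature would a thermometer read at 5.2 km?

From 2100 m to 5200 m (environmental): cools by 10.9 × 3.1 = 33.79°C, giving 2.21°C.

2.21°C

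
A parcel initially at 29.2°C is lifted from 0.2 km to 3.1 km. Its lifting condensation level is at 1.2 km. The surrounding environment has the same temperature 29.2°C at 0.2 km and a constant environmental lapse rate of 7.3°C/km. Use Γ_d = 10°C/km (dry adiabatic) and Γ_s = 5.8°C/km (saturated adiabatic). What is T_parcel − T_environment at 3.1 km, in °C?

+0.15°C (parcel warmer than environment)

Parcel:
  From 200 m to 1200 m (dry): cools by 10 × 1 = 10°C, giving 19.2°C.
  From 1200 m to 3100 m (saturated): cools by 5.8 × 1.9 = 11.02°C, giving 8.18°C.
Environment:
  From 200 m to 3100 m (environment): cools by 7.3 × 2.9 = 21.17°C, giving 8.03°C.
T_parcel − T_env = 8.18 − 8.03 = +0.15°C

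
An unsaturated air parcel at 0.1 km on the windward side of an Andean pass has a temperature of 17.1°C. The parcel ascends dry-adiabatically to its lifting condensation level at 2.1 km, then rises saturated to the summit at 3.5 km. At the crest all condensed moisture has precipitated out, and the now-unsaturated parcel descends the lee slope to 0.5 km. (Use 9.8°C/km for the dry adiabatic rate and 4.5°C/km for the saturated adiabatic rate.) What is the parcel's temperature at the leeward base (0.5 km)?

20.6°C

Dry to 2100 m: -9.8 × 2 km = -19.6°C, so T = -2.5°C.
Saturated to 3500 m: -4.5 × 1.4 km = -6.3°C, so T = -8.8°C.
Dry descent to 500 m: +9.8 × 3 km = +29.4°C, so T = 20.6°C.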